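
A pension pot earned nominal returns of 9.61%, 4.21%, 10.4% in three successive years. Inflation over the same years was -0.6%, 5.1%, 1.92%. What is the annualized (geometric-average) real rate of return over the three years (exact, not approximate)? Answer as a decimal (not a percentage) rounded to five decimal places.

0.05802

Nominal growth factor = 1.0961 × 1.0421 × 1.1040 = 1.26103937
Price-level growth factor = 0.9940 × 1.0510 × 1.0192 = 1.06475212
Real growth factor = 1.26103937 / 1.06475212 = 1.18435018
Annualized real rate = 1.18435018^(1/3) − 1 = 5.8019% → 0.05802.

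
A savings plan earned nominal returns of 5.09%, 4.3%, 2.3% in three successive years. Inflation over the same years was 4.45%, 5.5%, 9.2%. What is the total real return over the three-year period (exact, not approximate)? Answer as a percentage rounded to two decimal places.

-6.82%

Compound the nominal returns: 1.0509 × 1.0430 × 1.0230 = 1.121299.
Compound inflation: 1.0445 × 1.0550 × 1.0920 = 1.203327.
Deflate: 1.121299 / 1.203327 = 0.931832.
Total real return = 0.931832 − 1 → -6.82%.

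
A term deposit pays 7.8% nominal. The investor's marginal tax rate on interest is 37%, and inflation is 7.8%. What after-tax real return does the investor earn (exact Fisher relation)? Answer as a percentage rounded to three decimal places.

After-tax nominal return = 7.8% × (1 − 0.37) = 4.9140%.
1 + r = 1.04914 / 1.07800 = 0.973228
After-tax real rate = 0.973228 − 1 → -2.677%.

-2.677%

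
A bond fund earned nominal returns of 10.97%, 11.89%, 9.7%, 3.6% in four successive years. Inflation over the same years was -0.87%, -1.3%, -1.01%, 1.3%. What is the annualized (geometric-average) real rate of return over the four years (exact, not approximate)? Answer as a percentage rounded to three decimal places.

Nominal growth factor = 1.1097 × 1.1189 × 1.0970 × 1.0360 = 1.41111771
Price-level growth factor = 0.9913 × 0.9870 × 0.9899 × 1.0130 = 0.98112203
Real growth factor = 1.41111771 / 0.98112203 = 1.43826931
Annualized real rate = 1.43826931^(1/4) − 1 = 9.5116% → 9.512%.

9.512%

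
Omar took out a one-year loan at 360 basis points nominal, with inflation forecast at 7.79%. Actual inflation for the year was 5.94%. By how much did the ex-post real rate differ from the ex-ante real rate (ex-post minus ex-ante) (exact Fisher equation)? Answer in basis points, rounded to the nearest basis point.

168 basis points

Ex-ante: (1 + 0.0360)/(1 + 0.0779) − 1 = -3.8872%
Ex-post: (1 + 0.0360)/(1 + 0.0594) − 1 = -2.2088%
Difference (ex-post − ex-ante) = 1.6784% → 168 basis points.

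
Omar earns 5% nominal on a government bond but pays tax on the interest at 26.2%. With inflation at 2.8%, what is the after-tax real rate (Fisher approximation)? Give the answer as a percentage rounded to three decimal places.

After-tax nominal return = 5% × (1 − 0.262) = 3.6900%.
r ≈ 3.6900% − 2.8% → 0.890%.

0.890%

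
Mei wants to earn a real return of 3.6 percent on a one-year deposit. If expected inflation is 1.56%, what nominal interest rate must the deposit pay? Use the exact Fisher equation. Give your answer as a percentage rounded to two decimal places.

5.22%

(1 + i) = (1 + r)(1 + π) = 1.03600 × 1.01560 = 1.0521616
i = 1.0521616 − 1, so the required nominal rate is 5.22%.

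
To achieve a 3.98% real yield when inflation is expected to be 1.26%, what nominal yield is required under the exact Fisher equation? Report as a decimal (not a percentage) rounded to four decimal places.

0.0529

(1 + i) = (1 + r)(1 + π) = 1.03980 × 1.01260 = 1.05290148
i = 1.05290148 − 1, so the required nominal rate is 0.0529.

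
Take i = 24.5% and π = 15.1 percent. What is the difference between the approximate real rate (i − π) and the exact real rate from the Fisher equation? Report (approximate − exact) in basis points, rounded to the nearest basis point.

123 basis points

Approximate: r ≈ 24.500% − 15.100% = 9.4000%
Exact: (1 + 0.2450)/(1 + 0.1510) − 1 = 8.1668%
Error = 9.4000% − 8.1668% = 1.2332% → 123 basis points.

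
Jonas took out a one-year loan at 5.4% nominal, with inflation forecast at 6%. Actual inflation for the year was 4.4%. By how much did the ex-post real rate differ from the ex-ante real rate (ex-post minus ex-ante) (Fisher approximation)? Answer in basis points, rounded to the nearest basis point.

160 basis points

Ex-ante: 5.4% − 6% = -0.600%
Ex-post: 5.4% − 4.4% = 1.000%
Difference (ex-post − ex-ante) = 1.6000% → 160 basis points.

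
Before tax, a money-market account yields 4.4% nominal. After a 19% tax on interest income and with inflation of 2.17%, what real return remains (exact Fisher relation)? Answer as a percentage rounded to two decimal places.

After-tax nominal return = 4.4% × (1 − 0.19) = 3.5640%.
1 + r = 1.03564 / 1.02170 = 1.013644
After-tax real rate = 1.013644 − 1 → 1.36%.

1.36%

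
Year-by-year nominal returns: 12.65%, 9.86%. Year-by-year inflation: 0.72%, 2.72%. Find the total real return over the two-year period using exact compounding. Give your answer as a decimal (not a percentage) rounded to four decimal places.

Compound the nominal returns: 1.1265 × 1.0986 = 1.237573.
Compound inflation: 1.0072 × 1.0272 = 1.034596.
Deflate: 1.237573 / 1.034596 = 1.196190.
Total real return = 1.196190 − 1 → 0.1962.

0.1962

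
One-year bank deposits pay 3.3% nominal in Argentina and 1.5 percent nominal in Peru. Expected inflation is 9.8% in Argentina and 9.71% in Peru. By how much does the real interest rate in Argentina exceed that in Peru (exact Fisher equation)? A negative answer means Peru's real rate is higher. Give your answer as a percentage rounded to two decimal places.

Argentina: (1 + 0.0330)/(1 + 0.0980) − 1 = -5.9199%
Peru: (1 + 0.0150)/(1 + 0.0971) − 1 = -7.4834%
Differential = -5.9199% − (-7.4834%) = 1.5635% → 1.56%.

1.56%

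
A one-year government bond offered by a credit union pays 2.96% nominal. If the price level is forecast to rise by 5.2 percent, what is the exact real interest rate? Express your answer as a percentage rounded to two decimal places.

-2.13%

1 + r = 1.02960 / 1.05200 = 0.978707
r = 0.978707 − 1 = -2.1293%, i.e. -2.13%.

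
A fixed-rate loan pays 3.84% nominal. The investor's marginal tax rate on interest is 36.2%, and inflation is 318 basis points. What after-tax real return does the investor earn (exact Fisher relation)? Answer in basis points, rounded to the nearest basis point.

-71 basis points

After-tax nominal return = 3.84% × (1 − 0.362) = 2.44992%.
1 + r = 1.0244992 / 1.03180 = 0.992924
After-tax real rate = 0.992924 − 1 → -71 basis points.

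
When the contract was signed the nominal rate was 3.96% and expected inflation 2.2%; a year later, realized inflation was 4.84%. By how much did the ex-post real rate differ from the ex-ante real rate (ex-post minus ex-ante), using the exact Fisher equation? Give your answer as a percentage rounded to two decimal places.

Ex-ante: (1 + 0.0396)/(1 + 0.0220) − 1 = 1.7221%
Ex-post: (1 + 0.0396)/(1 + 0.0484) − 1 = -0.8394%
Difference (ex-post − ex-ante) = -2.5615% → -2.56%.

-2.56%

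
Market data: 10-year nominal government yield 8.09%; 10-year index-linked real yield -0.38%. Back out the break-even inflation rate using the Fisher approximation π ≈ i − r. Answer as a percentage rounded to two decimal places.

π ≈ i − r = 8.09% − (-0.38%) → 8.47%.

8.47%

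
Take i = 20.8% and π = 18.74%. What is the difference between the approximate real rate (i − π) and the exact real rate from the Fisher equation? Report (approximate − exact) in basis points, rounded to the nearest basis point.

Approximate: r ≈ 20.800% − 18.740% = 2.0600%
Exact: (1 + 0.2080)/(1 + 0.1874) − 1 = 1.7349%
Error = 2.0600% − 1.7349% = 0.3251% → 33 basis points.

33 basis points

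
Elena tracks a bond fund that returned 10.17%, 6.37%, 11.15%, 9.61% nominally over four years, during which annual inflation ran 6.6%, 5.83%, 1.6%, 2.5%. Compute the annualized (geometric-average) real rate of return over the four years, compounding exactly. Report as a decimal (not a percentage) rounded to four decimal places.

Nominal growth factor = 1.1017 × 1.0637 × 1.1115 × 1.0961 = 1.42771707
Price-level growth factor = 1.0660 × 1.0583 × 1.0160 × 1.0250 = 1.17485312
Real growth factor = 1.42771707 / 1.17485312 = 1.21523027
Annualized real rate = 1.21523027^(1/4) − 1 = 4.9940% → 0.0499.

0.0499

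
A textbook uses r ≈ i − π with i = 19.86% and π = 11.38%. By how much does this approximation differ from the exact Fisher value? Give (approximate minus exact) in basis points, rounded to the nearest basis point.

Approximate: r ≈ 19.860% − 11.380% = 8.4800%
Exact: (1 + 0.1986)/(1 + 0.1138) − 1 = 7.6136%
Error = 8.4800% − 7.6136% = 0.8664% → 87 basis points.

87 basis points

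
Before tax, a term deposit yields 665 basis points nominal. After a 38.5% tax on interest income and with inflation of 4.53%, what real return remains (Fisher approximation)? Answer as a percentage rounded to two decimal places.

After-tax nominal return = 6.65% × (1 − 0.385) = 4.08975%.
r ≈ 4.08975% − 4.53% → -0.44%.

-0.44%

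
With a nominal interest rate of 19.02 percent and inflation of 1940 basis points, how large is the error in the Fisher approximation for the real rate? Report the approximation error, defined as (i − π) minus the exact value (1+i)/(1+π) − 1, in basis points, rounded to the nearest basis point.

Approximate: r ≈ 19.020% − 19.400% = -0.3800%
Exact: (1 + 0.1902)/(1 + 0.1940) − 1 = -0.3183%
Error = -0.3800% − (-0.3183%) = -0.0617% → -6 basis points.

-6 basis points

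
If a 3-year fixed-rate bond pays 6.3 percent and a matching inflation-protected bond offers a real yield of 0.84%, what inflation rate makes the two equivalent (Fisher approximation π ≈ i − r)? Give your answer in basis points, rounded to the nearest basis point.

546 basis points

π ≈ i − r = 6.3% − 0.84% → 546 basis points.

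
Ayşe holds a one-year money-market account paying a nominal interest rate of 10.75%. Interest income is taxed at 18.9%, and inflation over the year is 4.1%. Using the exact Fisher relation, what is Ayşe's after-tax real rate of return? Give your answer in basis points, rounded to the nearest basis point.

After-tax nominal return = 10.75% × (1 − 0.189) = 8.71825%.
1 + r = 1.0871825 / 1.04100 = 1.044364
After-tax real rate = 1.044364 − 1 → 444 basis points.

444 basis points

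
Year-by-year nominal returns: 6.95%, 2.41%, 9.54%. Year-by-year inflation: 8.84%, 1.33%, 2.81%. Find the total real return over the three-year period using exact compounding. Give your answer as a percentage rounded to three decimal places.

5.812%

Nominal growth factor = 1.0695 × 1.0241 × 1.0954 = 1.199764
Price-level growth factor = 1.0884 × 1.0133 × 1.0281 = 1.133867
Real growth factor = 1.199764 / 1.133867 = 1.058118
Total real return = 1.058118 − 1 → 5.812%.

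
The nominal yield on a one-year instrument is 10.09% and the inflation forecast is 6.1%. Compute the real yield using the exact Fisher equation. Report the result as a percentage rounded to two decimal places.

1 + r = 1.10090 / 1.06100 = 1.037606
r = 1.037606 − 1 = 3.7606%, i.e. 3.76%.

3.76%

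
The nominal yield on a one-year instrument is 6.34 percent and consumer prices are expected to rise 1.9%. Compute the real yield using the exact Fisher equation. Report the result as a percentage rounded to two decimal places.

4.36%

1 + r = 1.06340 / 1.01900 = 1.043572
r = 1.043572 − 1 = 4.3572%, i.e. 4.36%.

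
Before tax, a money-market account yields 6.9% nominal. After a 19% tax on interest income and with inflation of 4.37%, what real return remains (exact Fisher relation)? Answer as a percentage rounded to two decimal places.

After-tax nominal return = 6.9% × (1 − 0.19) = 5.5890%.
1 + r = 1.05589 / 1.04370 = 1.011680
After-tax real rate = 1.011680 − 1 → 1.17%.

1.17%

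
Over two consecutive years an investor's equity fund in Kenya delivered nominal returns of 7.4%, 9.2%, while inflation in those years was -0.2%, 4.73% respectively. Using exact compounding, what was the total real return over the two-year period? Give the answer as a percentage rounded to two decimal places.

12.21%

Nominal growth factor = 1.0740 × 1.0920 = 1.172808
Price-level growth factor = 0.9980 × 1.0473 = 1.045205
Real growth factor = 1.172808 / 1.045205 = 1.122084
Total real return = 1.122084 − 1 → 12.21%.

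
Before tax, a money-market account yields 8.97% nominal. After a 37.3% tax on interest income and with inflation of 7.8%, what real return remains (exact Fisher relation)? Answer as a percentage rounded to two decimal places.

After-tax nominal return = 8.97% × (1 − 0.373) = 5.62419%.
1 + r = 1.0562419 / 1.07800 = 0.979816
After-tax real rate = 0.979816 − 1 → -2.02%.

-2.02%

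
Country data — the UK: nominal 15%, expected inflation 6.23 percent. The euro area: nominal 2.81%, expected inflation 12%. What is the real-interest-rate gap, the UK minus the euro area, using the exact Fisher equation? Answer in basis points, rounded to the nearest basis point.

The UK: (1 + 0.1500)/(1 + 0.0623) − 1 = 8.2557%
The euro area: (1 + 0.0281)/(1 + 0.1200) − 1 = -8.2054%
Differential = 8.2557% − (-8.2054%) = 16.4610% → 1646 basis points.

1646 basis points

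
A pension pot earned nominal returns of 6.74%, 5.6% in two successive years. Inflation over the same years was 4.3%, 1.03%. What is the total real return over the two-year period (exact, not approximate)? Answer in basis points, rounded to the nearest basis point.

Nominal growth factor = 1.0674 × 1.0560 = 1.127174
Price-level growth factor = 1.0430 × 1.0103 = 1.053743
Real growth factor = 1.127174 / 1.053743 = 1.069686
Total real return = 1.069686 − 1 → 697 basis points.

697 basis points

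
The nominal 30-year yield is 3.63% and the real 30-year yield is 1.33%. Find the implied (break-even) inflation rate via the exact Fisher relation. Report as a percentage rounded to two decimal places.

2.27%

(1 + π) = (1 + i)/(1 + r) = 1.03630 / 1.01330 = 1.022698
Break-even inflation = 1.022698 − 1 → 2.27%.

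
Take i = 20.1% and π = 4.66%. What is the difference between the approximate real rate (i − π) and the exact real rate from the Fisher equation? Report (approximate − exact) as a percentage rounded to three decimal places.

Approximate: r ≈ 20.100% − 4.660% = 15.4400%
Exact: (1 + 0.2010)/(1 + 0.0466) − 1 = 14.75253%
Error = 15.4400% − 14.75253% = 0.68747% → 0.687%.

0.687%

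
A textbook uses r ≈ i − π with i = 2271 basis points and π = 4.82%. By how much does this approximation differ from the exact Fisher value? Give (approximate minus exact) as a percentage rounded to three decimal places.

Approximate: r ≈ 22.710% − 4.820% = 17.8900%
Exact: (1 + 0.2271)/(1 + 0.0482) − 1 = 17.0674%
Error = 17.8900% − 17.0674% = 0.8226% → 0.823%.

0.823%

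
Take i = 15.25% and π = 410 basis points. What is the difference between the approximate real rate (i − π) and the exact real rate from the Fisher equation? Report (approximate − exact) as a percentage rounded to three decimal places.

Approximate: r ≈ 15.250% − 4.100% = 11.1500%
Exact: (1 + 0.1525)/(1 + 0.0410) − 1 = 10.7109%
Error = 11.1500% − 10.7109% = 0.4391% → 0.439%.

0.439%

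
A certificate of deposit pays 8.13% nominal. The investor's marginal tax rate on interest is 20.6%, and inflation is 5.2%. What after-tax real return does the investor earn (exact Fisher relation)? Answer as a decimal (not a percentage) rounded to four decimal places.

0.0119

After-tax nominal return = 8.13% × (1 − 0.206) = 6.45522%.
1 + r = 1.0645522 / 1.05200 = 1.011932
After-tax real rate = 1.011932 − 1 → 0.0119.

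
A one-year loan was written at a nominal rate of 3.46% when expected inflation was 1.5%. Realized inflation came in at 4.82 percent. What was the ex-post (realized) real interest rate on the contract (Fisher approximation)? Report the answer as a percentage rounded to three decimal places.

Ex-post: 3.46% − 4.82% = -1.360%
So the realized real rate is -1.360%.

-1.360%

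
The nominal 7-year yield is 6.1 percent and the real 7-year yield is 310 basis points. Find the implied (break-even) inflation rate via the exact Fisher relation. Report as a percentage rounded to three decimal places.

2.910%

(1 + π) = (1 + i)/(1 + r) = 1.06100 / 1.03100 = 1.029098
Break-even inflation = 1.029098 − 1 → 2.910%.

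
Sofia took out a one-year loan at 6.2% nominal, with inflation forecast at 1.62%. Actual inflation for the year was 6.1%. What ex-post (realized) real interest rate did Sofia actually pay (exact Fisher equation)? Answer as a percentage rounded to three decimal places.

Ex-post: (1 + 0.0620)/(1 + 0.0610) − 1 = 0.0943%
So the realized real rate is 0.094%.

0.094%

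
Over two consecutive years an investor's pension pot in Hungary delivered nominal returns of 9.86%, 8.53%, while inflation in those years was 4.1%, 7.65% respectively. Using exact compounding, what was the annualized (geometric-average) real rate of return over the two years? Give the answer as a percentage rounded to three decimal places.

3.148%

Nominal growth factor = 1.0986 × 1.0853 = 1.19231058
Price-level growth factor = 1.0410 × 1.0765 = 1.12063650
Real growth factor = 1.19231058 / 1.12063650 = 1.06395837
Annualized real rate = 1.06395837^(1/2) − 1 = 3.1484% → 3.148%.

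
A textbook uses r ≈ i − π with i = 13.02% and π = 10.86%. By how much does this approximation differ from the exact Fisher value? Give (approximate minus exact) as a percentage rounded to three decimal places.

0.212%

Approximate: r ≈ 13.020% − 10.860% = 2.1600%
Exact: (1 + 0.1302)/(1 + 0.1086) − 1 = 1.9484%
Error = 2.1600% − 1.9484% = 0.2116% → 0.212%.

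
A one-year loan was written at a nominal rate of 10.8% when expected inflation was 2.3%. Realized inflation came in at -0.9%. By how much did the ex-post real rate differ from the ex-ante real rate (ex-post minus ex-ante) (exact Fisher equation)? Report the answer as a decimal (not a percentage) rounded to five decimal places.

0.03497

Ex-ante: (1 + 0.1080)/(1 + 0.0230) − 1 = 8.3089%
Ex-post: (1 + 0.1080)/(1 − 0.0090) − 1 = 11.8063%
Difference (ex-post − ex-ante) = 3.4974% → 0.03497.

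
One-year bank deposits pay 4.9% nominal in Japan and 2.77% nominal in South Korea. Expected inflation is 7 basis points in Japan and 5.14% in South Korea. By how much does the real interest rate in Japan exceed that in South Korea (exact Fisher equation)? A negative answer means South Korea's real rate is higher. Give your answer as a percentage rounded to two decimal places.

7.08%

Japan: (1 + 0.0490)/(1 + 0.0007) − 1 = 4.8266%
South Korea: (1 + 0.0277)/(1 + 0.0514) − 1 = -2.2541%
Differential = 4.8266% − (-2.2541%) = 7.0808% → 7.08%.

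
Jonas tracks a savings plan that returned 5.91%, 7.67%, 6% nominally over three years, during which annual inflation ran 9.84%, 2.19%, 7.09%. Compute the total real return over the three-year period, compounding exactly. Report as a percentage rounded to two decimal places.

Compound the nominal returns: 1.0591 × 1.0767 × 1.0600 = 1.208753.
Compound inflation: 1.0984 × 1.0219 × 1.0709 = 1.202037.
Deflate: 1.208753 / 1.202037 = 1.005587.
Total real return = 1.005587 − 1 → 0.56%.

0.56%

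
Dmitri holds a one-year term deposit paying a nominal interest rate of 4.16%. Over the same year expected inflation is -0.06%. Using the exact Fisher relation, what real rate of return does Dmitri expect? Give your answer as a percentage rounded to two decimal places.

By the Fisher relation, 1 + r = (1 + i)/(1 + π).
1 + r = 1.04160 / 0.99940 = 1.042225
r = 1.042225 − 1 = 4.2225%, i.e. 4.22%.

4.22%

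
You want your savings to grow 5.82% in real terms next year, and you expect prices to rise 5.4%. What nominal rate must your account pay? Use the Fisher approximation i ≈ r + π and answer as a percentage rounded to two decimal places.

11.22%

i ≈ r + π = 5.82% + 5.4% = 11.22%.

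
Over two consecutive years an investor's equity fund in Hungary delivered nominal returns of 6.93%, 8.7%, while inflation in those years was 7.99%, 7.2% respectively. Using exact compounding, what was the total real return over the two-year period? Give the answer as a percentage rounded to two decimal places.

0.40%

Nominal growth factor = 1.0693 × 1.0870 = 1.162329
Price-level growth factor = 1.0799 × 1.0720 = 1.157653
Real growth factor = 1.162329 / 1.157653 = 1.004039
Total real return = 1.004039 − 1 → 0.40%.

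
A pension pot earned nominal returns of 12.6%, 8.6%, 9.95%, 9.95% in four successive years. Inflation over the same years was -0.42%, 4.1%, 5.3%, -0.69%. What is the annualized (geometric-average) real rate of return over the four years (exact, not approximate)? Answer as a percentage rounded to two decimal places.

Nominal growth factor = 1.1260 × 1.0860 × 1.0995 × 1.0995 = 1.47828675
Price-level growth factor = 0.9958 × 1.0410 × 1.0530 × 0.9931 = 1.08403725
Real growth factor = 1.47828675 / 1.08403725 = 1.36368630
Annualized real rate = 1.36368630^(1/4) − 1 = 8.0634% → 8.06%.

8.06%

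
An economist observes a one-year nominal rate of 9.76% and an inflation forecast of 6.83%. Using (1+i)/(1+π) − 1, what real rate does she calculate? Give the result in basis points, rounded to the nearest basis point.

274 basis points

By the Fisher relation, 1 + r = (1 + i)/(1 + π).
1 + r = 1.09760 / 1.06830 = 1.027427
r = 1.027427 − 1 = 2.7427%, i.e. 274 basis points.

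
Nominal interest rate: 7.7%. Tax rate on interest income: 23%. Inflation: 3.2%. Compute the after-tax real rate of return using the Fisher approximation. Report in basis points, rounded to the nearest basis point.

273 basis points

After-tax nominal return = 7.7% × (1 − 0.23) = 5.9290%.
r ≈ 5.9290% − 3.2% → 273 basis points.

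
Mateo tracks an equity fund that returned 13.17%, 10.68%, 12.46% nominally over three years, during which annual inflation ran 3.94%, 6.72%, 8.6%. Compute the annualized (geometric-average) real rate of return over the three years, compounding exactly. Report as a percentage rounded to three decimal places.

5.353%

Compound the nominal returns: 1.1317 × 1.1068 × 1.1246 = 1.40863523.
Compound inflation: 1.0394 × 1.0672 × 1.0860 = 1.20464298.
Deflate: 1.40863523 / 1.20464298 = 1.16933834.
Annualized real rate = 1.16933834^(1/3) − 1 = 5.3530% → 5.353%.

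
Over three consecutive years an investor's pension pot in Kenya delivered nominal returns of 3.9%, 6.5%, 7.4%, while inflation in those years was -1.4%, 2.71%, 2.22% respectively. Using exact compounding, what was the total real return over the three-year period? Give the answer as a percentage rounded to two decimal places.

Compound the nominal returns: 1.0390 × 1.0650 × 1.0740 = 1.188419.
Compound inflation: 0.9860 × 1.0271 × 1.0222 = 1.035203.
Deflate: 1.188419 / 1.035203 = 1.148005.
Total real return = 1.148005 − 1 → 14.80%.

14.80%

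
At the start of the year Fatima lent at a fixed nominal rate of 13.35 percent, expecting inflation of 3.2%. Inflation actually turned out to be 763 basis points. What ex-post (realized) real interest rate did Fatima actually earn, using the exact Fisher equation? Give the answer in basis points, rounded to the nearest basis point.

Ex-post: (1 + 0.1335)/(1 + 0.0763) − 1 = 5.3145%
So the realized real rate is 531 basis points.

531 basis points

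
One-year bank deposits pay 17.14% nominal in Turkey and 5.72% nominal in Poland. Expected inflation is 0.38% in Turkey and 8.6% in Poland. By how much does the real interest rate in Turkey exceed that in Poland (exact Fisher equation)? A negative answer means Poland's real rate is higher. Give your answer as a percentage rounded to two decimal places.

19.35%

Turkey: (1 + 0.1714)/(1 + 0.0038) − 1 = 16.6966%
Poland: (1 + 0.0572)/(1 + 0.0860) − 1 = -2.6519%
Differential = 16.6966% − (-2.6519%) = 19.3485% → 19.35%.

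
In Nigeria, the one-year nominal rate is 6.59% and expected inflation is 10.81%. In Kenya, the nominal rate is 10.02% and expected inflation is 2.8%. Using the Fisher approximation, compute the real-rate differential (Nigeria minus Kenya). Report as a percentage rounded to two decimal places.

-11.44%

Nigeria: 6.59% − 10.81% = -4.220%
Kenya: 10.02% − 2.8% = 7.220%
Differential = -11.440% → -11.44%.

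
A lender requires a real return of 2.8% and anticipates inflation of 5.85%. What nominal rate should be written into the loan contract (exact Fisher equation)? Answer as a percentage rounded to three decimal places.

8.814%

(1 + i) = (1 + r)(1 + π) = 1.02800 × 1.05850 = 1.088138
i = 1.088138 − 1, so the required nominal rate is 8.814%.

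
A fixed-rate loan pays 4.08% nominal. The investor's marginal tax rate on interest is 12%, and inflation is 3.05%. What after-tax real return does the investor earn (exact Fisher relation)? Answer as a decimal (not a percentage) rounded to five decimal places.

After-tax nominal return = 4.08% × (1 − 0.12) = 3.5904%.
1 + r = 1.035904 / 1.03050 = 1.005244
After-tax real rate = 1.005244 − 1 → 0.00524.

0.00524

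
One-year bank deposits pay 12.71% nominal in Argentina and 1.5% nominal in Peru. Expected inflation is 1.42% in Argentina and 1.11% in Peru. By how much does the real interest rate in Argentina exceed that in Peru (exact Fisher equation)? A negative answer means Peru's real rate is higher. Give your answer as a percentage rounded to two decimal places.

Argentina: (1 + 0.1271)/(1 + 0.0142) − 1 = 11.1319%
Peru: (1 + 0.0150)/(1 + 0.0111) − 1 = 0.3857%
Differential = 11.1319% − 0.3857% = 10.7462% → 10.75%.

10.75%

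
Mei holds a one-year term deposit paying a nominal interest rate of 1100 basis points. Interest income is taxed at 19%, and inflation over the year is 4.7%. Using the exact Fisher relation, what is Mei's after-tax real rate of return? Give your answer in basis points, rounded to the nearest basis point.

402 basis points

After-tax nominal return = 11% × (1 − 0.19) = 8.9100%.
1 + r = 1.08910 / 1.04700 = 1.040210
After-tax real rate = 1.040210 − 1 → 402 basis points.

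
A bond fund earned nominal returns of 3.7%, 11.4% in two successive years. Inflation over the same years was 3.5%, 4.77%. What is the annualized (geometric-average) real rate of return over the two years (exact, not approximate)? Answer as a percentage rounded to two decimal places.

Compound the nominal returns: 1.0370 × 1.1140 = 1.15521800.
Compound inflation: 1.0350 × 1.0477 = 1.08436950.
Deflate: 1.15521800 / 1.08436950 = 1.06533612.
Annualized real rate = 1.06533612^(1/2) − 1 = 3.2151% → 3.22%.

3.22%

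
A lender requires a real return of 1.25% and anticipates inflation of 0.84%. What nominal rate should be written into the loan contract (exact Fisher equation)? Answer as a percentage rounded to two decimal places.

(1 + i) = (1 + r)(1 + π) = 1.01250 × 1.00840 = 1.021005
i = 1.021005 − 1, so the required nominal rate is 2.10%.

2.10%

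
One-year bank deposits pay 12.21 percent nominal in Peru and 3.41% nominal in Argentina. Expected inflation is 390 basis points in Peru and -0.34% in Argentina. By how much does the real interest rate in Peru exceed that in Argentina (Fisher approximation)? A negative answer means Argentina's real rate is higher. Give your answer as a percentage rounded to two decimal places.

4.56%

Peru: 12.21% − 3.9% = 8.310%
Argentina: 3.41% − (-0.34%) = 3.750%
Differential = 4.560% → 4.56%.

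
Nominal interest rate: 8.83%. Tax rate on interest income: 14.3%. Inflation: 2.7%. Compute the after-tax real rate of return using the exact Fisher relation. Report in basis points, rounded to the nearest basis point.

After-tax nominal return = 8.83% × (1 − 0.143) = 7.56731%.
1 + r = 1.0756731 / 1.02700 = 1.047393
After-tax real rate = 1.047393 − 1 → 474 basis points.

474 basis points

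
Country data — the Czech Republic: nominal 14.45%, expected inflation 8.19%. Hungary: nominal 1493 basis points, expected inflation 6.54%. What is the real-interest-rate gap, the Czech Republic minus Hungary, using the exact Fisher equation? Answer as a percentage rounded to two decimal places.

-2.09%

The Czech Republic: (1 + 0.1445)/(1 + 0.0819) − 1 = 5.7861%
Hungary: (1 + 0.1493)/(1 + 0.0654) − 1 = 7.8750%
Differential = 5.7861% − 7.8750% = -2.0889% → -2.09%.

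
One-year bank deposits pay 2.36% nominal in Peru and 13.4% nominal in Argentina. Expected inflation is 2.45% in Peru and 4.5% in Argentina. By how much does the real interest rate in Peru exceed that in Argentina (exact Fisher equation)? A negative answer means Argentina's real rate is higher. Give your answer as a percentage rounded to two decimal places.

Peru: (1 + 0.0236)/(1 + 0.0245) − 1 = -0.0878%
Argentina: (1 + 0.1340)/(1 + 0.0450) − 1 = 8.5167%
Differential = -0.0878% − 8.5167% = -8.6046% → -8.60%.

-8.60%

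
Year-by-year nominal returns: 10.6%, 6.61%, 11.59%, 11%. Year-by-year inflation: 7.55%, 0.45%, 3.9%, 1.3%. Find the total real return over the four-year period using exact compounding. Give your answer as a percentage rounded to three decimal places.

Nominal growth factor = 1.1060 × 1.0661 × 1.1159 × 1.1100 = 1.460499
Price-level growth factor = 1.0755 × 1.0045 × 1.0390 × 1.0130 = 1.137065
Real growth factor = 1.460499 / 1.137065 = 1.284446
Total real return = 1.284446 − 1 → 28.445%.

28.445%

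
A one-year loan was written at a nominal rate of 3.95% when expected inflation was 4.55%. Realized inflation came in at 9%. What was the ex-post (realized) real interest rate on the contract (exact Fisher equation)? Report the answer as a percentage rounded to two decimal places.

Ex-post: (1 + 0.0395)/(1 + 0.0900) − 1 = -4.6330%
So the realized real rate is -4.63%.

-4.63%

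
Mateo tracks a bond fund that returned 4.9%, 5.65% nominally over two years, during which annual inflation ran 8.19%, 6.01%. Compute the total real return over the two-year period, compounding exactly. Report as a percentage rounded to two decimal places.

-3.37%

Nominal growth factor = 1.0490 × 1.0565 = 1.108269
Price-level growth factor = 1.0819 × 1.0601 = 1.146922
Real growth factor = 1.108269 / 1.146922 = 0.966298
Total real return = 0.966298 − 1 → -3.37%.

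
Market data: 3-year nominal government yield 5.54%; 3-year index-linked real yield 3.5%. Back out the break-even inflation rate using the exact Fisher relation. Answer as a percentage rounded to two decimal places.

(1 + π) = (1 + i)/(1 + r) = 1.05540 / 1.03500 = 1.019710
Break-even inflation = 1.019710 − 1 → 1.97%.

1.97%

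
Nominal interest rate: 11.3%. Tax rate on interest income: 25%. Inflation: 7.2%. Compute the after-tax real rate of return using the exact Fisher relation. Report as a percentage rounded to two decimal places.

After-tax nominal return = 11.3% × (1 − 0.25) = 8.4750%.
1 + r = 1.08475 / 1.07200 = 1.011894
After-tax real rate = 1.011894 − 1 → 1.19%.

1.19%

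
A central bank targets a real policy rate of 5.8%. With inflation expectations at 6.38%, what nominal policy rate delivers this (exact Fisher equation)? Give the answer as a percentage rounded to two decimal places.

(1 + i) = (1 + r)(1 + π) = 1.05800 × 1.06380 = 1.1255004
i = 1.1255004 − 1, so the required nominal rate is 12.55%.

12.55%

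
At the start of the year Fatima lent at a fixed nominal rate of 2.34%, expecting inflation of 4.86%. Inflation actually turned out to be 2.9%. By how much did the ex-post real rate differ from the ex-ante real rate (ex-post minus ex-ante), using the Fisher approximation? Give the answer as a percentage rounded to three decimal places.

Ex-ante: 2.34% − 4.86% = -2.520%
Ex-post: 2.34% − 2.9% = -0.560%
Difference (ex-post − ex-ante) = 1.9600% → 1.960%.

1.960%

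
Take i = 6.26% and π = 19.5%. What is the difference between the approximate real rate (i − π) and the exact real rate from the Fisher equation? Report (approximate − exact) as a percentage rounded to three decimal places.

Approximate: r ≈ 6.260% − 19.500% = -13.2400%
Exact: (1 + 0.0626)/(1 + 0.1950) − 1 = -11.079498%
Error = -13.2400% − (-11.079498%) = -2.160502% → -2.161%.

-2.161%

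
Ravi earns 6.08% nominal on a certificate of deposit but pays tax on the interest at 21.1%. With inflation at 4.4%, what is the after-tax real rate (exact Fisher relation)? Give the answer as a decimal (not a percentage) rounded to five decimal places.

After-tax nominal return = 6.08% × (1 − 0.211) = 4.79712%.
1 + r = 1.0479712 / 1.04400 = 1.003804
After-tax real rate = 1.003804 − 1 → 0.00380.

0.00380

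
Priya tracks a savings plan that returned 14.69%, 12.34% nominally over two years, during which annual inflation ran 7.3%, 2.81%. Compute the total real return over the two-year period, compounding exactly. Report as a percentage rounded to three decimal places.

Nominal growth factor = 1.1469 × 1.1234 = 1.288427
Price-level growth factor = 1.0730 × 1.0281 = 1.103151
Real growth factor = 1.288427 / 1.103151 = 1.167952
Total real return = 1.167952 − 1 → 16.795%.

16.795%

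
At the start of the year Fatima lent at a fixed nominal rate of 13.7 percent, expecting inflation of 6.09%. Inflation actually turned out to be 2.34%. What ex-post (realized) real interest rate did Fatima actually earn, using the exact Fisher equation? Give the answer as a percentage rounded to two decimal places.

11.10%

Ex-post: (1 + 0.1370)/(1 + 0.0234) − 1 = 11.1003%
So the realized real rate is 11.10%.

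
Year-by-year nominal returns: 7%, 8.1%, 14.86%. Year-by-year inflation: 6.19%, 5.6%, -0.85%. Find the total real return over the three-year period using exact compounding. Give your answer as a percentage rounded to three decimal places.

Compound the nominal returns: 1.0700 × 1.0810 × 1.1486 = 1.328551.
Compound inflation: 1.0619 × 1.0560 × 0.9915 = 1.111835.
Deflate: 1.328551 / 1.111835 = 1.194918.
Total real return = 1.194918 − 1 → 19.492%.

19.492%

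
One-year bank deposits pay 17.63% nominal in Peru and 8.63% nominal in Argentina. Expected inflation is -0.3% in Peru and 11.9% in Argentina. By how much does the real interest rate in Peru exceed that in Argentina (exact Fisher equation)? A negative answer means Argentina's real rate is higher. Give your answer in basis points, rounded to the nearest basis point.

2091 basis points

Peru: (1 + 0.1763)/(1 − 0.0030) − 1 = 17.9840%
Argentina: (1 + 0.0863)/(1 + 0.1190) − 1 = -2.9223%
Differential = 17.9840% − (-2.9223%) = 20.9062% → 2091 basis points.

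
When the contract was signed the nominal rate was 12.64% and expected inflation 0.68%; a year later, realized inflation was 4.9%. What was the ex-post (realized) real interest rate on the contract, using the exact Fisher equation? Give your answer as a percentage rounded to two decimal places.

7.38%

Ex-post: (1 + 0.1264)/(1 + 0.0490) − 1 = 7.3785%
So the realized real rate is 7.38%.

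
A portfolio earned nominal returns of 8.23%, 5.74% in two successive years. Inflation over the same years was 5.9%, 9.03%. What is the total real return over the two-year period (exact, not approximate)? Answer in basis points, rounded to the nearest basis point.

Nominal growth factor = 1.0823 × 1.0574 = 1.144424
Price-level growth factor = 1.0590 × 1.0903 = 1.154628
Real growth factor = 1.144424 / 1.154628 = 0.991163
Total real return = 0.991163 − 1 → -88 basis points.

-88 basis points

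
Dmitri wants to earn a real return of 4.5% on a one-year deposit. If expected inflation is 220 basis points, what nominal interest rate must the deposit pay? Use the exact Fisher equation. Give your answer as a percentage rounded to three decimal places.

(1 + i) = (1 + r)(1 + π) = 1.04500 × 1.02200 = 1.06799
i = 1.06799 − 1, so the required nominal rate is 6.799%.

6.799%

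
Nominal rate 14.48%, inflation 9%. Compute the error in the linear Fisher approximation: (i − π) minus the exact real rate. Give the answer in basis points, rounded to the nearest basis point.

Approximate: r ≈ 14.480% − 9.000% = 5.4800%
Exact: (1 + 0.1448)/(1 + 0.0900) − 1 = 5.0275%
Error = 5.4800% − 5.0275% = 0.4525% → 45 basis points.

45 basis points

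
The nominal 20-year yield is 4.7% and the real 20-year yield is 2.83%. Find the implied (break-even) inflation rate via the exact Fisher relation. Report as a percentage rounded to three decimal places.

1.819%

(1 + π) = (1 + i)/(1 + r) = 1.04700 / 1.02830 = 1.0181854
Break-even inflation = 1.0181854 − 1 → 1.819%.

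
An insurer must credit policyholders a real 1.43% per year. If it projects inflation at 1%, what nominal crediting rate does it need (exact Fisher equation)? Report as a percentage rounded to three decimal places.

2.444%

(1 + i) = (1 + r)(1 + π) = 1.01430 × 1.01000 = 1.024443
i = 1.024443 − 1, so the required nominal rate is 2.444%.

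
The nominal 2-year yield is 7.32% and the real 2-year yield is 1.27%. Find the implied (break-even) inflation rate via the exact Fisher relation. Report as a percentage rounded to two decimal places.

(1 + π) = (1 + i)/(1 + r) = 1.07320 / 1.01270 = 1.059741
Break-even inflation = 1.059741 − 1 → 5.97%.

5.97%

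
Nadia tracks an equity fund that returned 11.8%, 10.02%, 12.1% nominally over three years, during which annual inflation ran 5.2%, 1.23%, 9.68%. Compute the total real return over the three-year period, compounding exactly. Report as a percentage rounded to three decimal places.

Nominal growth factor = 1.1180 × 1.1002 × 1.1210 = 1.378856
Price-level growth factor = 1.0520 × 1.0123 × 1.0968 = 1.168026
Real growth factor = 1.378856 / 1.168026 = 1.180502
Total real return = 1.180502 − 1 → 18.050%.

18.050%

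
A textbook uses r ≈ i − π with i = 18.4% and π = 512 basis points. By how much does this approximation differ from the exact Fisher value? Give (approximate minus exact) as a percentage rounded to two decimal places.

Approximate: r ≈ 18.400% − 5.120% = 13.2800%
Exact: (1 + 0.1840)/(1 + 0.0512) − 1 = 12.6332%
Error = 13.2800% − 12.6332% = 0.6468% → 0.65%.

0.65%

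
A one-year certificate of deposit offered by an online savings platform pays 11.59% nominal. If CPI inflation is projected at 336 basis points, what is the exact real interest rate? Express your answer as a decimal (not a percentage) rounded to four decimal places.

0.0796

By the Fisher relation, 1 + r = (1 + i)/(1 + π).
1 + r = 1.11590 / 1.03360 = 1.079625
r = 1.079625 − 1 = 7.9625%, i.e. 0.0796.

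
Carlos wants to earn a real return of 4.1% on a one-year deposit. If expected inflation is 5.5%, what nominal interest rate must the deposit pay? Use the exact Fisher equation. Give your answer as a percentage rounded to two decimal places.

9.83%

(1 + i) = (1 + r)(1 + π) = 1.04100 × 1.05500 = 1.098255
i = 1.098255 − 1, so the required nominal rate is 9.83%.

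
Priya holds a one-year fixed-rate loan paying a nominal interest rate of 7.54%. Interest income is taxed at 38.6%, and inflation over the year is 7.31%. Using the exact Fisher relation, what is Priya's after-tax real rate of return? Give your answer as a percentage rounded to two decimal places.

After-tax nominal return = 7.54% × (1 − 0.386) = 4.62956%.
1 + r = 1.0462956 / 1.07310 = 0.975022
After-tax real rate = 0.975022 − 1 → -2.50%.

-2.50%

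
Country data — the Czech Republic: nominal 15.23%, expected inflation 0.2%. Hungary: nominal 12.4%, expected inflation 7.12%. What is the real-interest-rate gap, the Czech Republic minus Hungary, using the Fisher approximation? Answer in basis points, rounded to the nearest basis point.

The Czech Republic: 15.23% − 0.2% = 15.030%
Hungary: 12.4% − 7.12% = 5.280%
Differential = 9.750% → 975 basis points.

975 basis points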